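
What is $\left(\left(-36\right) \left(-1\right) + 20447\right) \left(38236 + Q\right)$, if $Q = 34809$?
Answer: $1496180735$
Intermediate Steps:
$\left(\left(-36\right) \left(-1\right) + 20447\right) \left(38236 + Q\right) = \left(\left(-36\right) \left(-1\right) + 20447\right) \left(38236 + 34809\right) = \left(36 + 20447\right) 73045 = 20483 \cdot 73045 = 1496180735$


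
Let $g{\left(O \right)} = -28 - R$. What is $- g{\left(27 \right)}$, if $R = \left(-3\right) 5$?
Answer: $13$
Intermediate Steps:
$R = -15$
$g{\left(O \right)} = -13$ ($g{\left(O \right)} = -28 - -15 = -28 + 15 = -13$)
$- g{\left(27 \right)} = \left(-1\right) \left(-13\right) = 13$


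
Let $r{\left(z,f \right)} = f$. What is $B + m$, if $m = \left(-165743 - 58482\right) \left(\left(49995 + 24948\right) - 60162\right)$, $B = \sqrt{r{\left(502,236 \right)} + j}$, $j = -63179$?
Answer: $-3314269725 + i \sqrt{62943} \approx -3.3143 \cdot 10^{9} + 250.88 i$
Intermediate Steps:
$B = i \sqrt{62943}$ ($B = \sqrt{236 - 63179} = \sqrt{-62943} = i \sqrt{62943} \approx 250.88 i$)
$m = -3314269725$ ($m = - 224225 \left(74943 - 60162\right) = \left(-224225\right) 14781 = -3314269725$)
$B + m = i \sqrt{62943} - 3314269725 = -3314269725 + i \sqrt{62943}$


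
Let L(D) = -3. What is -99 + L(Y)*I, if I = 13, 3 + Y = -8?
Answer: -138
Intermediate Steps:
Y = -11 (Y = -3 - 8 = -11)
-99 + L(Y)*I = -99 - 3*13 = -99 - 39 = -138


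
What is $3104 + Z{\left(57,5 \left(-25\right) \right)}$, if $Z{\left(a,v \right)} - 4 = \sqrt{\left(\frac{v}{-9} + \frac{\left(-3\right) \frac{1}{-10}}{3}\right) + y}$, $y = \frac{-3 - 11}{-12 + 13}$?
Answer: $3108 + \frac{i \sqrt{10}}{30} \approx 3108.0 + 0.10541 i$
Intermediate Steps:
$y = -14$ ($y = - \frac{14}{1} = \left(-14\right) 1 = -14$)
$Z{\left(a,v \right)} = 4 + \sqrt{- \frac{139}{10} - \frac{v}{9}}$ ($Z{\left(a,v \right)} = 4 + \sqrt{\left(\frac{v}{-9} + \frac{\left(-3\right) \frac{1}{-10}}{3}\right) - 14} = 4 + \sqrt{\left(v \left(- \frac{1}{9}\right) + \left(-3\right) \left(- \frac{1}{10}\right) \frac{1}{3}\right) - 14} = 4 + \sqrt{\left(- \frac{v}{9} + \frac{3}{10} \cdot \frac{1}{3}\right) - 14} = 4 + \sqrt{\left(- \frac{v}{9} + \frac{1}{10}\right) - 14} = 4 + \sqrt{\left(\frac{1}{10} - \frac{v}{9}\right) - 14} = 4 + \sqrt{- \frac{139}{10} - \frac{v}{9}}$)
$3104 + Z{\left(57,5 \left(-25\right) \right)} = 3104 + \left(4 + \frac{\sqrt{-12510 - 100 \cdot 5 \left(-25\right)}}{30}\right) = 3104 + \left(4 + \frac{\sqrt{-12510 - -12500}}{30}\right) = 3104 + \left(4 + \frac{\sqrt{-12510 + 12500}}{30}\right) = 3104 + \left(4 + \frac{\sqrt{-10}}{30}\right) = 3104 + \left(4 + \frac{i \sqrt{10}}{30}\right) = 3108 + \frac{i \sqrt{10}}{30}$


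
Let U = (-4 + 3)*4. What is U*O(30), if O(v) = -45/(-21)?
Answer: -60/7 ≈ -8.5714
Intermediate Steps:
U = -4 (U = -1*4 = -4)
O(v) = 15/7 (O(v) = -45*(-1/21) = 15/7)
U*O(30) = -4*15/7 = -60/7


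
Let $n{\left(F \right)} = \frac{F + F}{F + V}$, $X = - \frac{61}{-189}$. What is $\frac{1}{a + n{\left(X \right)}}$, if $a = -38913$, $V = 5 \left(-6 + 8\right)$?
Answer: $- \frac{1951}{75919141} \approx -2.5698 \cdot 10^{-5}$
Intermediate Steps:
$X = \frac{61}{189}$ ($X = \left(-61\right) \left(- \frac{1}{189}\right) = \frac{61}{189} \approx 0.32275$)
$V = 10$ ($V = 5 \cdot 2 = 10$)
$n{\left(F \right)} = \frac{2 F}{10 + F}$ ($n{\left(F \right)} = \frac{F + F}{F + 10} = \frac{2 F}{10 + F}$)
$\frac{1}{a + n{\left(X \right)}} = \frac{1}{-38913 + 2 \cdot \frac{61}{189} \frac{1}{10 + \frac{61}{189}}} = \frac{1}{-38913 + 2 \cdot \frac{61}{189} \frac{1}{\frac{1951}{189}}} = \frac{1}{-38913 + 2 \cdot \frac{61}{189} \cdot \frac{189}{1951}} = \frac{1}{-38913 + \frac{122}{1951}} = \frac{1}{- \frac{75919141}{1951}} = - \frac{1951}{75919141}$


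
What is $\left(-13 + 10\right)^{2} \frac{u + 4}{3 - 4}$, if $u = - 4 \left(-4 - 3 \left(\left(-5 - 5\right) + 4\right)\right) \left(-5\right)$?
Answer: $-2556$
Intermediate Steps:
$u = 280$ ($u = - 4 \left(-4 - 3 \left(-10 + 4\right)\right) \left(-5\right) = - 4 \left(-4 - -18\right) \left(-5\right) = - 4 \left(-4 + 18\right) \left(-5\right) = \left(-4\right) 14 \left(-5\right) = \left(-56\right) \left(-5\right) = 280$)
$\left(-13 + 10\right)^{2} \frac{u + 4}{3 - 4} = \left(-13 + 10\right)^{2} \frac{280 + 4}{3 - 4} = \left(-3\right)^{2} \frac{284}{-1} = 9 \cdot 284 \left(-1\right) = 9 \left(-284\right) = -2556$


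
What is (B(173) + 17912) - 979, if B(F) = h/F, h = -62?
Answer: 2929347/173 ≈ 16933.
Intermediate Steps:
B(F) = -62/F
(B(173) + 17912) - 979 = (-62/173 + 17912) - 979 = 3098714/173 - 979 = 2929347/173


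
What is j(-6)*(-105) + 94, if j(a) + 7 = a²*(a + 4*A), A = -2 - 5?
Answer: 129349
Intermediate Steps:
A = -7
j(a) = -7 + a²*(-28 + a) (j(a) = -7 + a²*(a + 4*(-7)) = -7 + a²*(a - 28) = -7 + a²*(-28 + a))
j(-6)*(-105) + 94 = (-7 + (-6)³ - 28*(-6)²)*(-105) + 94 = (-7 - 216 - 28*36)*(-105) + 94 = (-7 - 216 - 1008)*(-105) + 94 = -1231*(-105) + 94 = 129255 + 94 = 129349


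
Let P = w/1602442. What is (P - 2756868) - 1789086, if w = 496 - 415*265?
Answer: -7284627729147/1602442 ≈ -4.5460e+6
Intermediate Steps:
w = -109479 (w = 496 - 109975 = -109479)
P = -109479/1602442 ≈ -0.068320
(P - 2756868) - 1789086 = (-109479/1602442 - 2756868) - 1789086 = -4417721181135/1602442 - 1789086 = -7284627729147/1602442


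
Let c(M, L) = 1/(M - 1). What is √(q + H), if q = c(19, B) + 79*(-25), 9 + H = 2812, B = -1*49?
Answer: √29810/6 ≈ 28.776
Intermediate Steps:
B = -49
c(M, L) = 1/(-1 + M)
H = 2803 (H = -9 + 2812 = 2803)
q = -35549/18 (q = 1/(-1 + 19) + 79*(-25) = 1/18 - 1975 = -35549/18 ≈ -1974.9)
√(q + H) = √(-35549/18 + 2803) = √(14905/18) = √29810/6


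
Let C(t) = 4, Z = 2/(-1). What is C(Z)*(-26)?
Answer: -104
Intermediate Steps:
Z = -2 (Z = 2*(-1) = -2)
C(Z)*(-26) = 4*(-26) = -104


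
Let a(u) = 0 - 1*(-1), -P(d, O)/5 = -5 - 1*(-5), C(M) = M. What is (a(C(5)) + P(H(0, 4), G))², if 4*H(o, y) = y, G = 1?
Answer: 1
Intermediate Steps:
H(o, y) = y/4
P(d, O) = 0 (P(d, O) = -5*(-5 - 1*(-5)) = -5*(-5 + 5) = -5*0 = 0)
a(u) = 1 (a(u) = 0 + 1 = 1)
(a(C(5)) + P(H(0, 4), G))² = (1 + 0)² = 1² = 1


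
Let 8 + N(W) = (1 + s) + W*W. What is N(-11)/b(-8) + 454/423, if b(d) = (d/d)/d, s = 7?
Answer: -409010/423 ≈ -966.93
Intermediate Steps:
b(d) = 1/d
N(W) = W² (N(W) = -8 + ((1 + 7) + W*W) = -8 + (8 + W²) = W²)
N(-11)/b(-8) + 454/423 = (-11)²/(1/(-8)) + 454/423 = 121/(-⅛) + 454*(1/423) = 121*(-8) + 454/423 = -968 + 454/423 = -409010/423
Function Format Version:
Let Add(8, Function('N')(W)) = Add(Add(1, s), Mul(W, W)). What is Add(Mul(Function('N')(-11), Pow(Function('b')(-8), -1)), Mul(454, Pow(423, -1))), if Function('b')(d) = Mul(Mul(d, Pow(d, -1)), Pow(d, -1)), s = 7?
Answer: Rational(-409010, 423) ≈ -966.93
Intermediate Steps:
Function('b')(d) = Pow(d, -1) (Function('b')(d) = Mul(1, Pow(d, -1)) = Pow(d, -1))
Function('N')(W) = Pow(W, 2) (Function('N')(W) = Add(-8, Add(Add(1, 7), Mul(W, W))) = Add(-8, Add(8, Pow(W, 2))) = Pow(W, 2))
Add(Mul(Function('N')(-11), Pow(Function('b')(-8), -1)), Mul(454, Pow(423, -1))) = Add(Mul(Pow(-11, 2), Pow(Pow(-8, -1), -1)), Mul(454, Pow(423, -1))) = Add(Mul(121, Pow(Rational(-1, 8), -1)), Mul(454, Rational(1, 423))) = Add(Mul(121, -8), Rational(454, 423)) = Add(-968, Rational(454, 423)) = Rational(-409010, 423)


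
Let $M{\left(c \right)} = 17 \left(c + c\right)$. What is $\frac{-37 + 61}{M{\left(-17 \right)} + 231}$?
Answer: $- \frac{24}{347} \approx -0.069164$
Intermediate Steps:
$M{\left(c \right)} = 34 c$ ($M{\left(c \right)} = 17 \cdot 2 c = 34 c$)
$\frac{-37 + 61}{M{\left(-17 \right)} + 231} = \frac{-37 + 61}{34 \left(-17\right) + 231} = \frac{24}{-578 + 231} = \frac{24}{-347} = 24 \left(- \frac{1}{347}\right) = - \frac{24}{347}$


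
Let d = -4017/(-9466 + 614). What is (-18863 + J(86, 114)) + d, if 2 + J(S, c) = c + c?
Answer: -164970707/8852 ≈ -18637.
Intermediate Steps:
J(S, c) = -2 + 2*c (J(S, c) = -2 + (c + c) = -2 + 2*c)
d = 4017/8852 (d = -4017/(-8852) = -4017*(-1/8852) = 4017/8852 ≈ 0.45380)
(-18863 + J(86, 114)) + d = (-18863 + (-2 + 2*114)) + 4017/8852 = (-18863 + (-2 + 228)) + 4017/8852 = (-18863 + 226) + 4017/8852 = -18637 + 4017/8852 = -164970707/8852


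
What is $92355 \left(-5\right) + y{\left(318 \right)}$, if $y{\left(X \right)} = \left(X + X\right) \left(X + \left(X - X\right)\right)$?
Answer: $-259527$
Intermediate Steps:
$y{\left(X \right)} = 2 X^{2}$ ($y{\left(X \right)} = 2 X \left(X + 0\right) = 2 X X = 2 X^{2}$)
$92355 \left(-5\right) + y{\left(318 \right)} = 92355 \left(-5\right) + 2 \cdot 318^{2} = -461775 + 2 \cdot 101124 = -461775 + 202248 = -259527$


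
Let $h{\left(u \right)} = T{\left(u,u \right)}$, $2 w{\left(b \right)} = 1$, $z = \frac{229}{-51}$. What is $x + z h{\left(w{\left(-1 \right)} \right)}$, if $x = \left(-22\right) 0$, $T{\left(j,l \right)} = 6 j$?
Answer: $- \frac{229}{17} \approx -13.471$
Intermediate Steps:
$z = - \frac{229}{51}$ ($z = 229 \left(- \frac{1}{51}\right) = - \frac{229}{51} \approx -4.4902$)
$w{\left(b \right)} = \frac{1}{2}$ ($w{\left(b \right)} = \frac{1}{2} \cdot 1 = \frac{1}{2}$)
$x = 0$
$h{\left(u \right)} = 6 u$
$x + z h{\left(w{\left(-1 \right)} \right)} = 0 - \frac{229 \cdot 6 \cdot \frac{1}{2}}{51} = 0 - \frac{229}{17} = - \frac{229}{17}$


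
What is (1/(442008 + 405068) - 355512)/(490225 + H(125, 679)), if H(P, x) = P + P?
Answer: -301145682911/415469601100 ≈ -0.72483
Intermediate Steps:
H(P, x) = 2*P
(1/(442008 + 405068) - 355512)/(490225 + H(125, 679)) = (1/(442008 + 405068) - 355512)/(490225 + 2*125) = (1/847076 - 355512)/(490225 + 250) = (1/847076 - 355512)/490475 = -301145682911/847076*1/490475 = -301145682911/415469601100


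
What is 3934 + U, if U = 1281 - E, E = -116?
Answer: 5331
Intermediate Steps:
U = 1397 (U = 1281 - 1*(-116) = 1281 + 116 = 1397)
3934 + U = 3934 + 1397 = 5331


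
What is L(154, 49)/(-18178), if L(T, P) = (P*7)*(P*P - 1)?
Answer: -411600/9089 ≈ -45.286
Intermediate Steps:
L(T, P) = 7*P*(-1 + P²) (L(T, P) = (7*P)*(P² - 1) = (7*P)*(-1 + P²) = 7*P*(-1 + P²))
L(154, 49)/(-18178) = (7*49*(-1 + 49²))/(-18178) = (7*49*(-1 + 2401))*(-1/18178) = (7*49*2400)*(-1/18178) = 823200*(-1/18178) = -411600/9089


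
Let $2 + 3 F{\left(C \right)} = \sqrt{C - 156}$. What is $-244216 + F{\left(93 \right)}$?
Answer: $- \frac{732650}{3} + i \sqrt{7} \approx -2.4422 \cdot 10^{5} + 2.6458 i$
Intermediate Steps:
$F{\left(C \right)} = - \frac{2}{3} + \frac{\sqrt{-156 + C}}{3}$ ($F{\left(C \right)} = - \frac{2}{3} + \frac{\sqrt{C - 156}}{3} = - \frac{2}{3} + \frac{\sqrt{-156 + C}}{3}$)
$-244216 + F{\left(93 \right)} = -244216 - \left(\frac{2}{3} - \frac{\sqrt{-156 + 93}}{3}\right) = -244216 - \left(\frac{2}{3} - \frac{\sqrt{-63}}{3}\right) = -244216 - \left(\frac{2}{3} - \frac{3 i \sqrt{7}}{3}\right) = -244216 - \left(\frac{2}{3} - i \sqrt{7}\right) = - \frac{732650}{3} + i \sqrt{7}$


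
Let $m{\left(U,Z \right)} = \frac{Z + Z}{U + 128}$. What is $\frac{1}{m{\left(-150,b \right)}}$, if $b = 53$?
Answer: $- \frac{11}{53} \approx -0.20755$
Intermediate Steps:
$m{\left(U,Z \right)} = \frac{2 Z}{128 + U}$
$\frac{1}{m{\left(-150,b \right)}} = \frac{1}{2 \cdot 53 \frac{1}{128 - 150}} = \frac{1}{2 \cdot 53 \frac{1}{-22}} = \frac{1}{2 \cdot 53 \left(- \frac{1}{22}\right)} = \frac{1}{- \frac{53}{11}} = - \frac{11}{53}$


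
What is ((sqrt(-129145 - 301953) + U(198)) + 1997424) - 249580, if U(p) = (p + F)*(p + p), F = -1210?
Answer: 1347092 + I*sqrt(431098) ≈ 1.3471e+6 + 656.58*I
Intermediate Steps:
U(p) = 2*p*(-1210 + p) (U(p) = (p - 1210)*(p + p) = (-1210 + p)*(2*p) = 2*p*(-1210 + p))
((sqrt(-129145 - 301953) + U(198)) + 1997424) - 249580 = ((sqrt(-129145 - 301953) + 2*198*(-1210 + 198)) + 1997424) - 249580 = ((sqrt(-431098) + 2*198*(-1012)) + 1997424) - 249580 = ((I*sqrt(431098) - 400752) + 1997424) - 249580 = ((-400752 + I*sqrt(431098)) + 1997424) - 249580 = (1596672 + I*sqrt(431098)) - 249580 = 1347092 + I*sqrt(431098)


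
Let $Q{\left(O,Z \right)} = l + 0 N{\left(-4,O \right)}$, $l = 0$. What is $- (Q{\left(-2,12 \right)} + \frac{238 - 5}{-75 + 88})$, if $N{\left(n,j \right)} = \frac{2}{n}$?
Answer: $- \frac{233}{13} \approx -17.923$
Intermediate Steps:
$Q{\left(O,Z \right)} = 0$ ($Q{\left(O,Z \right)} = 0 + 0 \frac{2}{-4} = 0 + 0 \cdot 2 \left(- \frac{1}{4}\right) = 0 + 0 \left(- \frac{1}{2}\right) = 0 + 0 = 0$)
$- (Q{\left(-2,12 \right)} + \frac{238 - 5}{-75 + 88}) = - (0 + \frac{238 - 5}{-75 + 88}) = - (0 + \frac{233}{13}) = \left(-1\right) \frac{233}{13} = - \frac{233}{13}$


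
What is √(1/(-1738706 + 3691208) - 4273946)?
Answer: I*√16293410730195903282/1952502 ≈ 2067.4*I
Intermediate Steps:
√(1/(-1738706 + 3691208) - 4273946) = √(1/1952502 - 4273946) = √(-8344888112891/1952502) = I*√16293410730195903282/1952502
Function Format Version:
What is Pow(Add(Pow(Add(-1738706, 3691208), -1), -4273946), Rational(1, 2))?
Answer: Mul(Rational(1, 1952502), I, Pow(16293410730195903282, Rational(1, 2))) ≈ Mul(2067.4, I)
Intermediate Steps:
Pow(Add(Pow(Add(-1738706, 3691208), -1), -4273946), Rational(1, 2)) = Pow(Add(Pow(1952502, -1), -4273946), Rational(1, 2)) = Pow(Add(Rational(1, 1952502), -4273946), Rational(1, 2)) = Pow(Rational(-8344888112891, 1952502), Rational(1, 2)) = Mul(Rational(1, 1952502), I, Pow(16293410730195903282, Rational(1, 2)))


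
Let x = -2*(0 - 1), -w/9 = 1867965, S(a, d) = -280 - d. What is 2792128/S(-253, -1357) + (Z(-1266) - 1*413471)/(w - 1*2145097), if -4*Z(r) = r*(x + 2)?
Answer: 52930205756881/20416454214 ≈ 2592.5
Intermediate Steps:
w = -16811685 (w = -9*1867965 = -16811685)
x = 2 (x = -2*(-1) = 2)
Z(r) = -r (Z(r) = -r*(2 + 2)/4 = -r*4/4 = -r)
2792128/S(-253, -1357) + (Z(-1266) - 1*413471)/(w - 1*2145097) = 2792128/(-280 - 1*(-1357)) + (-1*(-1266) - 1*413471)/(-16811685 - 1*2145097) = 2792128/(-280 + 1357) + (1266 - 413471)/(-16811685 - 2145097) = 2792128/1077 - 412205/(-18956782) = 2792128*(1/1077) - 412205*(-1/18956782) = 2792128/1077 + 412205/18956782 = 52930205756881/20416454214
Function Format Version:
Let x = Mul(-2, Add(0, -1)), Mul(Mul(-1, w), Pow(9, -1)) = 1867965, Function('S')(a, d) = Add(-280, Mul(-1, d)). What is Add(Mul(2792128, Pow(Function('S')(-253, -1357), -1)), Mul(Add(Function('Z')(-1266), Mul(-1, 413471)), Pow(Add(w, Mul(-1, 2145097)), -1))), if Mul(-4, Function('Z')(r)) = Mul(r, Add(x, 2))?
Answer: Rational(52930205756881, 20416454214) ≈ 2592.5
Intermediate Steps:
w = -16811685 (w = Mul(-9, 1867965) = -16811685)
x = 2 (x = Mul(-2, -1) = 2)
Function('Z')(r) = Mul(-1, r) (Function('Z')(r) = Mul(Rational(-1, 4), Mul(r, Add(2, 2))) = Mul(Rational(-1, 4), Mul(r, 4)) = Mul(Rational(-1, 4), Mul(4, r)) = Mul(-1, r))
Add(Mul(2792128, Pow(Function('S')(-253, -1357), -1)), Mul(Add(Function('Z')(-1266), Mul(-1, 413471)), Pow(Add(w, Mul(-1, 2145097)), -1))) = Add(Mul(2792128, Pow(Add(-280, Mul(-1, -1357)), -1)), Mul(Add(Mul(-1, -1266), Mul(-1, 413471)), Pow(Add(-16811685, Mul(-1, 2145097)), -1))) = Add(Mul(2792128, Pow(Add(-280, 1357), -1)), Mul(Add(1266, -413471), Pow(Add(-16811685, -2145097), -1))) = Add(Mul(2792128, Pow(1077, -1)), Mul(-412205, Pow(-18956782, -1))) = Add(Mul(2792128, Rational(1, 1077)), Mul(-412205, Rational(-1, 18956782))) = Add(Rational(2792128, 1077), Rational(412205, 18956782)) = Rational(52930205756881, 20416454214)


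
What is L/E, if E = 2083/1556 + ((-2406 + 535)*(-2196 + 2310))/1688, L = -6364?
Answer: 1044701512/20523085 ≈ 50.904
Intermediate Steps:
E = -20523085/164158 (E = 2083*(1/1556) - 1871*114*(1/1688) = 2083/1556 - 213294*1/1688 = 2083/1556 - 106647/844 = -20523085/164158 ≈ -125.02)
L/E = -6364/(-20523085/164158) = -6364*(-164158/20523085) = 1044701512/20523085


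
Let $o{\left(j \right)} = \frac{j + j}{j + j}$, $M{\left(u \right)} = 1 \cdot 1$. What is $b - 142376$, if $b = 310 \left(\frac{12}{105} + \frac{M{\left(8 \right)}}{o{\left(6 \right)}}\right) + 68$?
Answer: $- \frac{993738}{7} \approx -1.4196 \cdot 10^{5}$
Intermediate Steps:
$M{\left(u \right)} = 1$
$o{\left(j \right)} = 1$ ($o{\left(j \right)} = \frac{2 j}{2 j} = 2 j \frac{1}{2 j} = 1$)
$b = \frac{2894}{7}$ ($b = 310 \left(\frac{12}{105} + 1 \cdot 1^{-1}\right) + 68 = 310 \left(12 \cdot \frac{1}{105} + 1 \cdot 1\right) + 68 = 310 \left(\frac{4}{35} + 1\right) + 68 = 310 \cdot \frac{39}{35} + 68 = \frac{2418}{7} + 68 = \frac{2894}{7} \approx 413.43$)
$b - 142376 = \frac{2894}{7} - 142376 = - \frac{993738}{7}$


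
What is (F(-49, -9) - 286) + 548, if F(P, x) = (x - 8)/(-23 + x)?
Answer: 8401/32 ≈ 262.53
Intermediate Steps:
F(P, x) = (-8 + x)/(-23 + x)
(F(-49, -9) - 286) + 548 = ((-8 - 9)/(-23 - 9) - 286) + 548 = (-17/(-32) - 286) + 548 = (-1/32*(-17) - 286) + 548 = (17/32 - 286) + 548 = -9135/32 + 548 = 8401/32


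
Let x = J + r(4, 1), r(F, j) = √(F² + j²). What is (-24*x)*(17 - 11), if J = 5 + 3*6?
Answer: -3312 - 144*√17 ≈ -3905.7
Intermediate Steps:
J = 23 (J = 5 + 18 = 23)
x = 23 + √17 (x = 23 + √(4² + 1²) = 23 + √(16 + 1) = 23 + √17 ≈ 27.123)
(-24*x)*(17 - 11) = (-24*(23 + √17))*(17 - 11) = (-552 - 24*√17)*6 = -3312 - 144*√17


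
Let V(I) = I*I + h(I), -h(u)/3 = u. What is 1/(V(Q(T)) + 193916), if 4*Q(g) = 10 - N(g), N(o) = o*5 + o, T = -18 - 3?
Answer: 1/194970 ≈ 5.1290e-6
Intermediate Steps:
h(u) = -3*u
T = -21
N(o) = 6*o (N(o) = 5*o + o = 6*o)
Q(g) = 5/2 - 3*g/2 (Q(g) = (10 - 6*g)/4 = 5/2 - 3*g/2)
V(I) = I² - 3*I (V(I) = I*I - 3*I = I² - 3*I)
1/(V(Q(T)) + 193916) = 1/((5/2 - 3/2*(-21))*(-3 + (5/2 - 3/2*(-21))) + 193916) = 1/((5/2 + 63/2)*(-3 + (5/2 + 63/2)) + 193916) = 1/(34*(-3 + 34) + 193916) = 1/(34*31 + 193916) = 1/(1054 + 193916) = 1/194970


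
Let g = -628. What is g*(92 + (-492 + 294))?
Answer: 66568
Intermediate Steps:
g*(92 + (-492 + 294)) = -628*(92 + (-492 + 294)) = -628*(92 - 198) = -628*(-106) = 66568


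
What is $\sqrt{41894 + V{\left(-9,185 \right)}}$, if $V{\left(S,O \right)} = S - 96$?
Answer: $\sqrt{41789} \approx 204.42$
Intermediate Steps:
$V{\left(S,O \right)} = -96 + S$ ($V{\left(S,O \right)} = S - 96 = -96 + S$)
$\sqrt{41894 + V{\left(-9,185 \right)}} = \sqrt{41894 - 105} = \sqrt{41789}$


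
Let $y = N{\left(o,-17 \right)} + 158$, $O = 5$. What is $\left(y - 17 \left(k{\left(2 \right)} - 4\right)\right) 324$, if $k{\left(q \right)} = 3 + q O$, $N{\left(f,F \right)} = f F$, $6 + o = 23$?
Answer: $-92016$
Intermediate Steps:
$o = 17$ ($o = -6 + 23 = 17$)
$N{\left(f,F \right)} = F f$
$k{\left(q \right)} = 3 + 5 q$ ($k{\left(q \right)} = 3 + q 5 = 3 + 5 q$)
$y = -131$ ($y = \left(-17\right) 17 + 158 = -289 + 158 = -131$)
$\left(y - 17 \left(k{\left(2 \right)} - 4\right)\right) 324 = \left(-131 - 17 \left(\left(3 + 5 \cdot 2\right) - 4\right)\right) 324 = \left(-131 - 17 \left(\left(3 + 10\right) - 4\right)\right) 324 = \left(-131 - 17 \left(13 - 4\right)\right) 324 = \left(-131 - 153\right) 324 = \left(-284\right) 324 = -92016$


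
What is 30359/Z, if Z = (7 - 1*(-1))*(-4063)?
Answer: -30359/32504 ≈ -0.93401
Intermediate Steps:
Z = -32504 (Z = (7 + 1)*(-4063) = 8*(-4063) = -32504)
30359/Z = 30359/(-32504) = 30359*(-1/32504) = -30359/32504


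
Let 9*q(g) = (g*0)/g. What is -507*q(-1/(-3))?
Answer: 0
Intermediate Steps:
q(g) = 0 (q(g) = ((g*0)/g)/9 = (0/g)/9 = (⅑)*0 = 0)
-507*q(-1/(-3)) = -507*0 = 0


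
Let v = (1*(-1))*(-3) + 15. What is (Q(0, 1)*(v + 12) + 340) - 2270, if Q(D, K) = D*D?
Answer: -1930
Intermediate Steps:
Q(D, K) = D²
v = 18 (v = -1*(-3) + 15 = 3 + 15 = 18)
(Q(0, 1)*(v + 12) + 340) - 2270 = (0²*(18 + 12) + 340) - 2270 = (0*30 + 340) - 2270 = (0 + 340) - 2270 = 340 - 2270 = -1930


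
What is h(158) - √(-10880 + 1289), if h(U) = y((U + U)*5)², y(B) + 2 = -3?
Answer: 25 - I*√9591 ≈ 25.0 - 97.934*I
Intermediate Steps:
y(B) = -5 (y(B) = -2 - 3 = -5)
h(U) = 25 (h(U) = (-5)² = 25)
h(158) - √(-10880 + 1289) = 25 - √(-10880 + 1289) = 25 - √(-9591) = 25 - I*√9591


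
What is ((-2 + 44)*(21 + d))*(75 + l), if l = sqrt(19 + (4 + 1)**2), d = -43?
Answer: -69300 - 1848*sqrt(11) ≈ -75429.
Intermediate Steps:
l = 2*sqrt(11) (l = sqrt(19 + 5**2) = sqrt(19 + 25) = sqrt(44) = 2*sqrt(11) ≈ 6.6332)
((-2 + 44)*(21 + d))*(75 + l) = ((-2 + 44)*(21 - 43))*(75 + 2*sqrt(11)) = (42*(-22))*(75 + 2*sqrt(11)) = -924*(75 + 2*sqrt(11)) = -69300 - 1848*sqrt(11)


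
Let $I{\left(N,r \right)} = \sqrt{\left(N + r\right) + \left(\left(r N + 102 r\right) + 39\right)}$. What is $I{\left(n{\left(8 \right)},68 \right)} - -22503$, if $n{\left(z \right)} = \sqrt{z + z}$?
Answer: $22503 + \sqrt{7319} \approx 22589.0$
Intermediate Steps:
$n{\left(z \right)} = \sqrt{2} \sqrt{z}$ ($n{\left(z \right)} = \sqrt{2 z} = \sqrt{2} \sqrt{z}$)
$I{\left(N,r \right)} = \sqrt{39 + N + 103 r + N r}$ ($I{\left(N,r \right)} = \sqrt{\left(N + r\right) + \left(\left(N r + 102 r\right) + 39\right)} = \sqrt{\left(N + r\right) + \left(\left(102 r + N r\right) + 39\right)} = \sqrt{\left(N + r\right) + \left(39 + 102 r + N r\right)} = \sqrt{39 + N + 103 r + N r}$)
$I{\left(n{\left(8 \right)},68 \right)} - -22503 = \sqrt{39 + \sqrt{2} \sqrt{8} + 103 \cdot 68 + \sqrt{2} \sqrt{8} \cdot 68} - -22503 = \sqrt{39 + \sqrt{2} \cdot 2 \sqrt{2} + 7004 + \sqrt{2} \cdot 2 \sqrt{2} \cdot 68} + 22503 = \sqrt{39 + 4 + 7004 + 4 \cdot 68} + 22503 = \sqrt{39 + 4 + 7004 + 272} + 22503 = \sqrt{7319} + 22503 = 22503 + \sqrt{7319}$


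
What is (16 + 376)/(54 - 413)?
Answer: -392/359 ≈ -1.0919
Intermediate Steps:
(16 + 376)/(54 - 413) = 392/(-359) = 392*(-1/359) = -392/359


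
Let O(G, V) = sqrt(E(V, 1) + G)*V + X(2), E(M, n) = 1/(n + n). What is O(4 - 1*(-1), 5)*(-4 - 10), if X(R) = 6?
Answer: -84 - 35*sqrt(22) ≈ -248.16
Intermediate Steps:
E(M, n) = 1/(2*n)
O(G, V) = 6 + V*sqrt(1/2 + G) (O(G, V) = sqrt((1/2)/1 + G)*V + 6 = sqrt((1/2)*1 + G)*V + 6 = sqrt(1/2 + G)*V + 6 = V*sqrt(1/2 + G) + 6 = 6 + V*sqrt(1/2 + G))
O(4 - 1*(-1), 5)*(-4 - 10) = (6 + (1/2)*5*sqrt(2 + 4*(4 - 1*(-1))))*(-4 - 10) = (6 + (1/2)*5*sqrt(2 + 4*(4 + 1)))*(-14) = (6 + (1/2)*5*sqrt(2 + 4*5))*(-14) = (6 + (1/2)*5*sqrt(2 + 20))*(-14) = (6 + (1/2)*5*sqrt(22))*(-14) = (6 + 5*sqrt(22)/2)*(-14) = -84 - 35*sqrt(22)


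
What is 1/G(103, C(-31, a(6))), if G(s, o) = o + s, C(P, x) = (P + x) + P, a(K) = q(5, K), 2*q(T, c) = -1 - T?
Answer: 1/38 ≈ 0.026316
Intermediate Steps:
q(T, c) = -1/2 - T/2 (q(T, c) = (-1 - T)/2 = -1/2 - T/2)
a(K) = -3 (a(K) = -1/2 - 1/2*5 = -1/2 - 5/2 = -3)
C(P, x) = x + 2*P
1/G(103, C(-31, a(6))) = 1/((-3 + 2*(-31)) + 103) = 1/((-3 - 62) + 103) = 1/(-65 + 103) = 1/38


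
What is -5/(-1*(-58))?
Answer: -5/58 ≈ -0.086207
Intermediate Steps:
-5/(-1*(-58)) = -5/58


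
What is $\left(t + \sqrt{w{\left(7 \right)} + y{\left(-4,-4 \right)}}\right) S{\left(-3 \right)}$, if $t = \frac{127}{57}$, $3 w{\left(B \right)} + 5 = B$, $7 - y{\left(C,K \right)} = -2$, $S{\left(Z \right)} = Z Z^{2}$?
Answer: $- \frac{1143}{19} - 9 \sqrt{87} \approx -144.1$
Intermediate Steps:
$S{\left(Z \right)} = Z^{3}$
$y{\left(C,K \right)} = 9$ ($y{\left(C,K \right)} = 7 - -2 = 7 + 2 = 9$)
$w{\left(B \right)} = - \frac{5}{3} + \frac{B}{3}$
$t = \frac{127}{57}$ ($t = 127 \cdot \frac{1}{57} = \frac{127}{57} \approx 2.2281$)
$\left(t + \sqrt{w{\left(7 \right)} + y{\left(-4,-4 \right)}}\right) S{\left(-3 \right)} = \left(\frac{127}{57} + \sqrt{\left(- \frac{5}{3} + \frac{1}{3} \cdot 7\right) + 9}\right) \left(-3\right)^{3} = \left(\frac{127}{57} + \sqrt{\left(- \frac{5}{3} + \frac{7}{3}\right) + 9}\right) \left(-27\right) = \left(\frac{127}{57} + \sqrt{\frac{2}{3} + 9}\right) \left(-27\right) = \left(\frac{127}{57} + \sqrt{\frac{29}{3}}\right) \left(-27\right) = \left(\frac{127}{57} + \frac{\sqrt{87}}{3}\right) \left(-27\right) = - \frac{1143}{19} - 9 \sqrt{87}$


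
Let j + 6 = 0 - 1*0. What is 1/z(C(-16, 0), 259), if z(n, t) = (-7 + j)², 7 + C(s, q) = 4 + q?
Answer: 1/169 ≈ 0.0059172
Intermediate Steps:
C(s, q) = -3 + q (C(s, q) = -7 + (4 + q) = -3 + q)
j = -6 (j = -6 + (0 - 1*0) = -6 + (0 + 0) = -6 + 0 = -6)
z(n, t) = 169 (z(n, t) = (-7 - 6)² = (-13)² = 169)
1/z(C(-16, 0), 259) = 1/169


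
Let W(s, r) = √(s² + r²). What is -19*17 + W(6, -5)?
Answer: -323 + √61 ≈ -315.19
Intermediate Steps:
W(s, r) = √(r² + s²)
-19*17 + W(6, -5) = -19*17 + √((-5)² + 6²) = -323 + √(25 + 36) = -323 + √61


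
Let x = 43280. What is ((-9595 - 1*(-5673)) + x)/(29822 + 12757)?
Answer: 39358/42579 ≈ 0.92435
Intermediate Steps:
((-9595 - 1*(-5673)) + x)/(29822 + 12757) = ((-9595 - 1*(-5673)) + 43280)/(29822 + 12757) = ((-9595 + 5673) + 43280)/42579 = (-3922 + 43280)*(1/42579) = 39358*(1/42579) = 39358/42579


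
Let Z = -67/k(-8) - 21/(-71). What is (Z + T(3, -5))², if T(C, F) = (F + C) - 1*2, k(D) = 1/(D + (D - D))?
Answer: 1428310849/5041 ≈ 2.8334e+5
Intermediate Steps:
k(D) = 1/D (k(D) = 1/(D + 0) = 1/D)
T(C, F) = -2 + C + F (T(C, F) = (C + F) - 2 = -2 + C + F)
Z = 38077/71 (Z = -67/(1/(-8)) - 21/(-71) = -67/(-⅛) - 21*(-1/71) = -67*(-8) + 21/71 = 536 + 21/71 = 38077/71 ≈ 536.30)
(Z + T(3, -5))² = (38077/71 + (-2 + 3 - 5))² = (38077/71 - 4)² = (37793/71)² = 1428310849/5041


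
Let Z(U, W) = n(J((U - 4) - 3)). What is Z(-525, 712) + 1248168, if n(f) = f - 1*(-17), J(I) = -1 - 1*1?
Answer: 1248183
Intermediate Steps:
J(I) = -2 (J(I) = -1 - 1 = -2)
n(f) = 17 + f (n(f) = f + 17 = 17 + f)
Z(U, W) = 15 (Z(U, W) = 17 - 2 = 15)
Z(-525, 712) + 1248168 = 15 + 1248168 = 1248183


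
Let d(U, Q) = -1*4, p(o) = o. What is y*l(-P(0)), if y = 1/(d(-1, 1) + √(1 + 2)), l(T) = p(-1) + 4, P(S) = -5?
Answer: -12/13 - 3*√3/13 ≈ -1.3228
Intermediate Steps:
d(U, Q) = -4
l(T) = 3 (l(T) = -1 + 4 = 3)
y = 1/(-4 + √3) (y = 1/(-4 + √(1 + 2)) = 1/(-4 + √3) ≈ -0.44093)
y*l(-P(0)) = (-4/13 - √3/13)*3 = -12/13 - 3*√3/13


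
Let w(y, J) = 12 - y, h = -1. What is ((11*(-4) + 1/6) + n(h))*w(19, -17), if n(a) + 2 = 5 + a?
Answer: 1757/6 ≈ 292.83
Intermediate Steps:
n(a) = 3 + a (n(a) = -2 + (5 + a) = 3 + a)
((11*(-4) + 1/6) + n(h))*w(19, -17) = ((11*(-4) + 1/6) + (3 - 1))*(12 - 1*19) = ((-44 + ⅙) + 2)*(12 - 19) = (-263/6 + 2)*(-7) = -251/6*(-7) = 1757/6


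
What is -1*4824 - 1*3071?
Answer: -7895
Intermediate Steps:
-1*4824 - 1*3071 = -4824 - 3071 = -7895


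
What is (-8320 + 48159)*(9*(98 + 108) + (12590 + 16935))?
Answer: 1250107981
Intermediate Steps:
(-8320 + 48159)*(9*(98 + 108) + (12590 + 16935)) = 39839*(9*206 + 29525) = 39839*(1854 + 29525) = 39839*31379 = 1250107981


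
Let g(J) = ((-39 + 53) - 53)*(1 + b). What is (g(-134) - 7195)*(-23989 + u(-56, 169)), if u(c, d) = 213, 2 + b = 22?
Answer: 190540864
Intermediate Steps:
b = 20 (b = -2 + 22 = 20)
g(J) = -819 (g(J) = ((-39 + 53) - 53)*(1 + 20) = (14 - 53)*21 = -39*21 = -819)
(g(-134) - 7195)*(-23989 + u(-56, 169)) = (-819 - 7195)*(-23989 + 213) = -8014*(-23776) = 190540864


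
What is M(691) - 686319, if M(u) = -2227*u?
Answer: -2225176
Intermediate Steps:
M(691) - 686319 = -2227*691 - 686319 = -1538857 - 686319 = -2225176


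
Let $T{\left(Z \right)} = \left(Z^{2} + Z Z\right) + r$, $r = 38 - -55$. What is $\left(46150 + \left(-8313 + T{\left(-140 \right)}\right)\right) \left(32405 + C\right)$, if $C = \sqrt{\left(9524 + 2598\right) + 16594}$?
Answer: $2499397650 + 154260 \sqrt{7179} \approx 2.5125 \cdot 10^{9}$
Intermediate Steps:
$r = 93$ ($r = 38 + 55 = 93$)
$T{\left(Z \right)} = 93 + 2 Z^{2}$ ($T{\left(Z \right)} = \left(Z^{2} + Z Z\right) + 93 = \left(Z^{2} + Z^{2}\right) + 93 = 2 Z^{2} + 93 = 93 + 2 Z^{2}$)
$C = 2 \sqrt{7179}$ ($C = \sqrt{12122 + 16594} = \sqrt{28716} = 2 \sqrt{7179} \approx 169.46$)
$\left(46150 + \left(-8313 + T{\left(-140 \right)}\right)\right) \left(32405 + C\right) = \left(46150 + \left(-8313 + \left(93 + 2 \left(-140\right)^{2}\right)\right)\right) \left(32405 + 2 \sqrt{7179}\right) = \left(46150 + \left(-8313 + \left(93 + 2 \cdot 19600\right)\right)\right) \left(32405 + 2 \sqrt{7179}\right) = \left(46150 + \left(-8313 + \left(93 + 39200\right)\right)\right) \left(32405 + 2 \sqrt{7179}\right) = \left(46150 + \left(-8313 + 39293\right)\right) \left(32405 + 2 \sqrt{7179}\right) = \left(46150 + 30980\right) \left(32405 + 2 \sqrt{7179}\right) = 77130 \left(32405 + 2 \sqrt{7179}\right) = 2499397650 + 154260 \sqrt{7179}$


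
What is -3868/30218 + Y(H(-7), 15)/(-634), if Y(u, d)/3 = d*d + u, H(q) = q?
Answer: -5553721/4789553 ≈ -1.1595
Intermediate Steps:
Y(u, d) = 3*u + 3*d² (Y(u, d) = 3*(d*d + u) = 3*(d² + u) = 3*(u + d²) = 3*u + 3*d²)
-3868/30218 + Y(H(-7), 15)/(-634) = -3868/30218 + (3*(-7) + 3*15²)/(-634) = -3868*1/30218 + (-21 + 3*225)*(-1/634) = -1934/15109 + (-21 + 675)*(-1/634) = -1934/15109 + 654*(-1/634) = -1934/15109 - 327/317 = -5553721/4789553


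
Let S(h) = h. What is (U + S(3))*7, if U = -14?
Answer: -77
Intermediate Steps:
(U + S(3))*7 = (-14 + 3)*7 = -11*7 = -77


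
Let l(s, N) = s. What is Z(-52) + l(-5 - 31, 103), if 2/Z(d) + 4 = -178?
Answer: -3277/91 ≈ -36.011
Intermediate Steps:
Z(d) = -1/91 (Z(d) = 2/(-4 - 178) = 2/(-182) = 2*(-1/182) = -1/91)
Z(-52) + l(-5 - 31, 103) = -1/91 + (-5 - 31) = -1/91 - 36 = -3277/91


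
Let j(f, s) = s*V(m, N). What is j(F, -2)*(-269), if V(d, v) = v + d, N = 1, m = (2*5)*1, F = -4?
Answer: 5918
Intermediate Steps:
m = 10 (m = 10*1 = 10)
V(d, v) = d + v
j(f, s) = 11*s (j(f, s) = s*(10 + 1) = s*11 = 11*s)
j(F, -2)*(-269) = (11*(-2))*(-269) = -22*(-269) = 5918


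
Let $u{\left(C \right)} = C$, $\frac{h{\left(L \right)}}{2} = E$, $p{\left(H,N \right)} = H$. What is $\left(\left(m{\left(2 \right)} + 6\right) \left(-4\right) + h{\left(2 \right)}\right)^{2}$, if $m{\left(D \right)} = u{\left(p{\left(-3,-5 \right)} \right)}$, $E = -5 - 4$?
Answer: $900$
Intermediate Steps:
$E = -9$
$h{\left(L \right)} = -18$ ($h{\left(L \right)} = 2 \left(-9\right) = -18$)
$m{\left(D \right)} = -3$
$\left(\left(m{\left(2 \right)} + 6\right) \left(-4\right) + h{\left(2 \right)}\right)^{2} = \left(\left(-3 + 6\right) \left(-4\right) - 18\right)^{2} = \left(3 \left(-4\right) - 18\right)^{2} = \left(-12 - 18\right)^{2} = \left(-30\right)^{2} = 900$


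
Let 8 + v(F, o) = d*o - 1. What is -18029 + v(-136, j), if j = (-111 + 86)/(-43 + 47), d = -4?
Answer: -18013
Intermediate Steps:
j = -25/4 ≈ -6.2500
v(F, o) = -9 - 4*o (v(F, o) = -8 + (-4*o - 1) = -8 + (-1 - 4*o) = -9 - 4*o)
-18029 + v(-136, j) = -18029 + (-9 - 4*(-25/4)) = -18029 + (-9 + 25) = -18029 + 16 = -18013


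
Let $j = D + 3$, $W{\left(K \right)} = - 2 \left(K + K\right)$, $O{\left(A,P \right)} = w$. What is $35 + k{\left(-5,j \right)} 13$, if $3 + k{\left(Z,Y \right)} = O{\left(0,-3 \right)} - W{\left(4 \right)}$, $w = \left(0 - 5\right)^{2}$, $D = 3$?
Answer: $529$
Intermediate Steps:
$w = 25$ ($w = \left(-5\right)^{2} = 25$)
$O{\left(A,P \right)} = 25$
$W{\left(K \right)} = - 4 K$ ($W{\left(K \right)} = - 2 \cdot 2 K = - 4 K$)
$j = 6$ ($j = 3 + 3 = 6$)
$k{\left(Z,Y \right)} = 38$ ($k{\left(Z,Y \right)} = -3 + \left(25 - \left(-4\right) 4\right) = -3 + \left(25 - -16\right) = -3 + \left(25 + 16\right) = -3 + 41 = 38$)
$35 + k{\left(-5,j \right)} 13 = 35 + 38 \cdot 13 = 35 + 494 = 529$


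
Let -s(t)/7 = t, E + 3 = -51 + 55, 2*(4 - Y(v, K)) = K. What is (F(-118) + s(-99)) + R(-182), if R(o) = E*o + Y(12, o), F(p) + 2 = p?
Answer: 486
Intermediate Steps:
Y(v, K) = 4 - K/2
E = 1 (E = -3 + (-51 + 55) = -3 + 4 = 1)
s(t) = -7*t
F(p) = -2 + p
R(o) = 4 + o/2 (R(o) = 1*o + (4 - o/2) = o + (4 - o/2) = 4 + o/2)
(F(-118) + s(-99)) + R(-182) = ((-2 - 118) - 7*(-99)) + (4 + (1/2)*(-182)) = (-120 + 693) + (4 - 91) = 573 - 87 = 486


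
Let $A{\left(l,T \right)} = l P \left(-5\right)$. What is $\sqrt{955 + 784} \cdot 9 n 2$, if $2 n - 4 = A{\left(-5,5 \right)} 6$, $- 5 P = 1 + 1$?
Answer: $- 504 \sqrt{1739} \approx -21017.0$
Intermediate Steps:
$P = - \frac{2}{5}$ ($P = - \frac{1 + 1}{5} = \left(- \frac{1}{5}\right) 2 = - \frac{2}{5} \approx -0.4$)
$A{\left(l,T \right)} = 2 l$ ($A{\left(l,T \right)} = l \left(- \frac{2}{5}\right) \left(-5\right) = - \frac{2 l}{5} \left(-5\right) = 2 l$)
$n = -28$ ($n = 2 + \frac{2 \left(-5\right) 6}{2} = 2 + \frac{\left(-10\right) 6}{2} = 2 + \frac{1}{2} \left(-60\right) = 2 - 30 = -28$)
$\sqrt{955 + 784} \cdot 9 n 2 = \sqrt{955 + 784} \cdot 9 \left(-28\right) 2 = \sqrt{1739} \left(\left(-252\right) 2\right) = \sqrt{1739} \left(-504\right) = - 504 \sqrt{1739}$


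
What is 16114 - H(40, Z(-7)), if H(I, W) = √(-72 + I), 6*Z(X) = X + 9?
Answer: 16114 - 4*I*√2 ≈ 16114.0 - 5.6569*I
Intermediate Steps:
Z(X) = 3/2 + X/6 (Z(X) = (X + 9)/6 = (9 + X)/6 = 3/2 + X/6)
16114 - H(40, Z(-7)) = 16114 - √(-72 + 40) = 16114 - √(-32) = 16114 - 4*I*√2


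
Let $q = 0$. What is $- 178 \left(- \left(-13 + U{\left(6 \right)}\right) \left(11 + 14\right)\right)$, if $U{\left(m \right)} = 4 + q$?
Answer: $-40050$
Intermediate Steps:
$U{\left(m \right)} = 4$ ($U{\left(m \right)} = 4 + 0 = 4$)
$- 178 \left(- \left(-13 + U{\left(6 \right)}\right) \left(11 + 14\right)\right) = - 178 \left(- \left(-13 + 4\right) \left(11 + 14\right)\right) = - 178 \left(- \left(-9\right) 25\right) = - 178 \left(\left(-1\right) \left(-225\right)\right) = \left(-178\right) 225 = -40050$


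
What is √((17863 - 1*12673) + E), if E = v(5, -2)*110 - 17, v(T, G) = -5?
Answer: √4623 ≈ 67.993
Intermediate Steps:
E = -567 (E = -5*110 - 17 = -550 - 17 = -567)
√((17863 - 1*12673) + E) = √((17863 - 1*12673) - 567) = √((17863 - 12673) - 567) = √(5190 - 567) = √4623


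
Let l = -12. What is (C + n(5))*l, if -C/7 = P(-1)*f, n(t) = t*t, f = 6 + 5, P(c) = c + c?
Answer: -2148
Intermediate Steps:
P(c) = 2*c
f = 11
n(t) = t²
C = 154 (C = -7*2*(-1)*11 = -(-14)*11 = -7*(-22) = 154)
(C + n(5))*l = (154 + 5²)*(-12) = (154 + 25)*(-12) = 179*(-12) = -2148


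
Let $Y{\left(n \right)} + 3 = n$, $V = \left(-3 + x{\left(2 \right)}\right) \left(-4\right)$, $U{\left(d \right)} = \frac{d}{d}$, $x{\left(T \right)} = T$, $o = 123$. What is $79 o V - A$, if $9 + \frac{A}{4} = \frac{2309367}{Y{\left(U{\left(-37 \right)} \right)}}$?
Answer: $4657638$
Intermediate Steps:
$U{\left(d \right)} = 1$
$V = 4$ ($V = \left(-3 + 2\right) \left(-4\right) = \left(-1\right) \left(-4\right) = 4$)
$Y{\left(n \right)} = -3 + n$
$A = -4618770$ ($A = -36 + 4 \frac{2309367}{-3 + 1} = -36 + 4 \frac{2309367}{-2} = -36 + 4 \cdot 2309367 \left(- \frac{1}{2}\right) = -36 + 4 \left(- \frac{2309367}{2}\right) = -36 - 4618734 = -4618770$)
$79 o V - A = 79 \cdot 123 \cdot 4 - -4618770 = 9717 \cdot 4 + 4618770 = 38868 + 4618770 = 4657638$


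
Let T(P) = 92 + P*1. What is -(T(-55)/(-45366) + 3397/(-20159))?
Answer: 154854185/914533194 ≈ 0.16933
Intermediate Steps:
T(P) = 92 + P
-(T(-55)/(-45366) + 3397/(-20159)) = -((92 - 55)/(-45366) + 3397/(-20159)) = -(37*(-1/45366) + 3397*(-1/20159)) = -(-37/45366 - 3397/20159) = -1*(-154854185/914533194) = 154854185/914533194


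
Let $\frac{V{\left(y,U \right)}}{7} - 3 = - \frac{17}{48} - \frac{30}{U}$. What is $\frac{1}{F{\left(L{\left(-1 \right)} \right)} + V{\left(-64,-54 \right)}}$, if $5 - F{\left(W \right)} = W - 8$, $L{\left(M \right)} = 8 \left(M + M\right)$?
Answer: $\frac{144}{7403} \approx 0.019452$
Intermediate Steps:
$L{\left(M \right)} = 16 M$ ($L{\left(M \right)} = 8 \cdot 2 M = 16 M$)
$F{\left(W \right)} = 13 - W$ ($F{\left(W \right)} = 5 - \left(W - 8\right) = 5 - \left(-8 + W\right) = 13 - W$)
$V{\left(y,U \right)} = \frac{889}{48} - \frac{210}{U}$ ($V{\left(y,U \right)} = 21 + 7 \left(- \frac{17}{48} - \frac{30}{U}\right) = 21 - \left(\frac{119}{48} + \frac{210}{U}\right) = \frac{889}{48} - \frac{210}{U}$)
$\frac{1}{F{\left(L{\left(-1 \right)} \right)} + V{\left(-64,-54 \right)}} = \frac{1}{\left(13 - 16 \left(-1\right)\right) + \left(\frac{889}{48} - \frac{210}{-54}\right)} = \frac{1}{\left(13 - -16\right) + \left(\frac{889}{48} - - \frac{35}{9}\right)} = \frac{1}{\left(13 + 16\right) + \left(\frac{889}{48} + \frac{35}{9}\right)} = \frac{1}{29 + \frac{3227}{144}} = \frac{1}{\frac{7403}{144}} = \frac{144}{7403}$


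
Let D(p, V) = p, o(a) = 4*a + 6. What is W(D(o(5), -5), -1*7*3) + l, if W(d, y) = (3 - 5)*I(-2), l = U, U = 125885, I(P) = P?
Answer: 125889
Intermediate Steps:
o(a) = 6 + 4*a
l = 125885
W(d, y) = 4 (W(d, y) = (3 - 5)*(-2) = -2*(-2) = 4)
W(D(o(5), -5), -1*7*3) + l = 4 + 125885 = 125889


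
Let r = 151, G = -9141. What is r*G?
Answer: -1380291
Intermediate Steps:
r*G = 151*(-9141) = -1380291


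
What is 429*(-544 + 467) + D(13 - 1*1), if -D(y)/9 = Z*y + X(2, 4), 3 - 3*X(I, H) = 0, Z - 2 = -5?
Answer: -32718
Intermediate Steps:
Z = -3 (Z = 2 - 5 = -3)
X(I, H) = 1 (X(I, H) = 1 - 1/3*0 = 1 + 0 = 1)
D(y) = -9 + 27*y (D(y) = -9*(-3*y + 1) = -9*(1 - 3*y) = -9 + 27*y)
429*(-544 + 467) + D(13 - 1*1) = 429*(-544 + 467) + (-9 + 27*(13 - 1*1)) = 429*(-77) + (-9 + 27*(13 - 1)) = -33033 + (-9 + 27*12) = -33033 + (-9 + 324) = -33033 + 315 = -32718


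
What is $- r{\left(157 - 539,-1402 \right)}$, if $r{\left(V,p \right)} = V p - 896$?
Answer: $-534668$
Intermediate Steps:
$r{\left(V,p \right)} = -896 + V p$ ($r{\left(V,p \right)} = V p - 896 = -896 + V p$)
$- r{\left(157 - 539,-1402 \right)} = - (-896 + \left(157 - 539\right) \left(-1402\right)) = - (-896 - -535564) = - (-896 + 535564) = \left(-1\right) 534668 = -534668$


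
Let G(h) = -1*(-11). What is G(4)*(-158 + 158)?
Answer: 0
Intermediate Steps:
G(h) = 11
G(4)*(-158 + 158) = 11*(-158 + 158) = 11*0 = 0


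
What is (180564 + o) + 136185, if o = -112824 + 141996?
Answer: 345921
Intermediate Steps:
o = 29172
(180564 + o) + 136185 = (180564 + 29172) + 136185 = 209736 + 136185 = 345921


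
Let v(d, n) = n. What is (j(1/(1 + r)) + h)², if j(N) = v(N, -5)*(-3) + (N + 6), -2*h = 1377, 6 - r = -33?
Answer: 712836601/1600 ≈ 4.4552e+5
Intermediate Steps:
r = 39 (r = 6 - 1*(-33) = 6 + 33 = 39)
h = -1377/2 (h = -½*1377 = -1377/2 ≈ -688.50)
j(N) = 21 + N (j(N) = -5*(-3) + (N + 6) = 15 + (6 + N) = 21 + N)
(j(1/(1 + r)) + h)² = ((21 + 1/(1 + 39)) - 1377/2)² = ((21 + 1/40) - 1377/2)² = (841/40 - 1377/2)² = (-26699/40)² = 712836601/1600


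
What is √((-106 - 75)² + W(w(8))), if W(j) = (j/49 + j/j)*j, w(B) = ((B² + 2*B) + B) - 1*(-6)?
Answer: 3*√179859/7 ≈ 181.76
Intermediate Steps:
w(B) = 6 + B² + 3*B (w(B) = (B² + 3*B) + 6 = 6 + B² + 3*B)
W(j) = j*(1 + j/49) (W(j) = (j*(1/49) + 1)*j = (j/49 + 1)*j = (1 + j/49)*j = j*(1 + j/49))
√((-106 - 75)² + W(w(8))) = √((-106 - 75)² + (6 + 8² + 3*8)*(49 + (6 + 8² + 3*8))/49) = √((-181)² + (6 + 64 + 24)*(49 + (6 + 64 + 24))/49) = √(32761 + (1/49)*94*(49 + 94)) = √(32761 + (1/49)*94*143) = √(32761 + 13442/49) = √(1618731/49) = 3*√179859/7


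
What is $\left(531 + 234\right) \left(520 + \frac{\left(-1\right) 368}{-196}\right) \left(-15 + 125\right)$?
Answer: $\frac{2151883800}{49} \approx 4.3916 \cdot 10^{7}$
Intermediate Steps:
$\left(531 + 234\right) \left(520 + \frac{\left(-1\right) 368}{-196}\right) \left(-15 + 125\right) = 765 \left(520 - - \frac{92}{49}\right) 110 = 765 \left(520 + \frac{92}{49}\right) 110 = 765 \cdot \frac{25572}{49} \cdot 110 = \frac{19562580}{49} \cdot 110 = \frac{2151883800}{49}$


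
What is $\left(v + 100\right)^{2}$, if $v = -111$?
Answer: $121$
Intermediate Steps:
$\left(v + 100\right)^{2} = \left(-111 + 100\right)^{2} = \left(-11\right)^{2} = 121$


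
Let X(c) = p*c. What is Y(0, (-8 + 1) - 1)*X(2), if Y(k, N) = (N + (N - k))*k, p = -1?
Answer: 0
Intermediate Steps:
Y(k, N) = k*(-k + 2*N) (Y(k, N) = (-k + 2*N)*k = k*(-k + 2*N))
X(c) = -c
Y(0, (-8 + 1) - 1)*X(2) = (0*(-1*0 + 2*((-8 + 1) - 1)))*(-1*2) = (0*(0 + 2*(-7 - 1)))*(-2) = (0*(0 + 2*(-8)))*(-2) = (0*(0 - 16))*(-2) = (0*(-16))*(-2) = 0*(-2) = 0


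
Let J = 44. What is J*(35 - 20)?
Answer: 660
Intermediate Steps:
J*(35 - 20) = 44*(35 - 20) = 44*15 = 660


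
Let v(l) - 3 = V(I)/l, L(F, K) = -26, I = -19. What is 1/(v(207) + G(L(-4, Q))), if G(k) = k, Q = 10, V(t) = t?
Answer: -207/4780 ≈ -0.043305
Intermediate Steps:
v(l) = 3 - 19/l
1/(v(207) + G(L(-4, Q))) = 1/((3 - 19/207) - 26) = 1/(602/207 - 26) = 1/(-4780/207) = -207/4780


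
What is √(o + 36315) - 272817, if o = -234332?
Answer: -272817 + I*√198017 ≈ -2.7282e+5 + 444.99*I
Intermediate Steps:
√(o + 36315) - 272817 = √(-234332 + 36315) - 272817 = √(-198017) - 272817 = I*√198017 - 272817 = -272817 + I*√198017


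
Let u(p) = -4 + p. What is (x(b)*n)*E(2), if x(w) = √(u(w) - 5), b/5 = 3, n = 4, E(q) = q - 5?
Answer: -12*√6 ≈ -29.394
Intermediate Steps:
E(q) = -5 + q
b = 15 (b = 5*3 = 15)
x(w) = √(-9 + w) (x(w) = √((-4 + w) - 5) = √(-9 + w))
(x(b)*n)*E(2) = (√(-9 + 15)*4)*(-5 + 2) = (√6*4)*(-3) = (4*√6)*(-3) = -12*√6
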